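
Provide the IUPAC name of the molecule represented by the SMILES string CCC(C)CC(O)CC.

5-methylheptan-3-ol

Counting along the main chain through the –OH group gives 7 carbons: the parent is heptane.
The principal characteristic group is an alcohol (–OH), named with the suffix -ol.
Choose the numbering such that numbering from this end puts the hydroxyl group at C-3 rather than C-5.
This places the hydroxyl at C-3; a methyl group at C-5.
Assembling the pieces gives 5-methylheptan-3-ol.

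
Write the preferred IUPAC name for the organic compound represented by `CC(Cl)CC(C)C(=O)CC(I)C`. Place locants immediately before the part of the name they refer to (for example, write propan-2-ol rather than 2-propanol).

7-chloro-2-iodo-5-methyloctan-4-one

The longest carbon chain that includes the carbonyl has 8 carbons, so the parent hydride is octane.
A ketone (C=O on an internal carbon) is the principal characteristic group, giving the suffix -one.
Choose the numbering such that numbering from this end puts the carbonyl group at C-4 rather than C-5.
This places the carbonyl at C-4; a chloro group at C-7; an iodo group at C-2; a methyl group at C-5.
Prefixes are listed alphabetically: chloro, iodo, methyl.
Assembling the pieces gives 7-chloro-2-iodo-5-methyloctan-4-one.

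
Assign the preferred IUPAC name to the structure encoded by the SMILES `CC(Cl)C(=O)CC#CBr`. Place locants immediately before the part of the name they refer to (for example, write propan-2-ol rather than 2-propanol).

The longest carbon chain that includes the carbonyl and the multiple bond has 6 carbons, so the parent hydride is hexane.
A ketone (C=O on an internal carbon) is the principal characteristic group, giving the suffix -one.
The chain contains a C≡C triple bond, so the unsaturation ending is -yne.
Choose the numbering such that numbering from this end puts the carbonyl group at C-3 rather than C-4.
With this numbering: the carbonyl at C-3; the triple bond between C-5 and C-6; a bromo group at C-6; a chloro group at C-2.
Substituent prefixes are cited in alphabetical order (multiplying prefixes like di-/tri- are ignored for ordering).
Putting it together: 6-bromo-2-chlorohex-5-yn-3-one.

6-bromo-2-chlorohex-5-yn-3-one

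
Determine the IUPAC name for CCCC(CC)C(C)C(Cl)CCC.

4-chloro-6-ethyl-5-methylnonane

The parent chain contains 9 carbons (nonane).
Number the chain so that the locant sets are identical either way, so the alphabetically earlier chloro substituent takes the lower locant (4 rather than 6).
This places a chloro group at C-4; an ethyl group at C-6; a methyl group at C-5.
Substituent prefixes are cited in alphabetical order (multiplying prefixes like di-/tri- are ignored for ordering).
Putting it together: 4-chloro-6-ethyl-5-methylnonane.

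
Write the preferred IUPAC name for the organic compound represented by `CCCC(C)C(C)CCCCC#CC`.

8,9-dimethyldodec-2-yne

The longest carbon chain that includes the multiple bond has 12 carbons, so the parent hydride is dodecane.
There is one C≡C triple bond, indicated by the ending -yne.
Choose the numbering such that numbering from this end puts the triple bond at C-2 rather than C-10.
That gives the triple bond between C-2 and C-3; methyl groups at C-8 and C-9.
Assembling the pieces gives 8,9-dimethyldodec-2-yne.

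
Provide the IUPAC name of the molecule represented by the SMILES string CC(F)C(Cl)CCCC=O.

5-chloro-6-fluoroheptanal

The longest chain bearing the –CHO group is 7 carbons long (heptane).
The principal characteristic group is an aldehyde (terminal –CHO), named with the suffix -al.
Number the chain so that the aldehyde carbon is C-1 by definition.
This places a chloro group at C-5; a fluoro group at C-6.
The substituents are ordered alphabetically, ignoring any di-/tri- multipliers.
The name is 5-chloro-6-fluoroheptanal.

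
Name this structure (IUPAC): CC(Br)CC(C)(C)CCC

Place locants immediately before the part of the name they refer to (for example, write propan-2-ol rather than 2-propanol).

2-bromo-4,4-dimethylheptane

The longest carbon chain is 7 atoms: the parent is heptane.
Choose the numbering such that the substituent locant set {2,4,4} is lower than {4,4,6} at the first point of difference.
That gives a bromo group at C-2; two methyl groups at C-4.
The substituents are ordered alphabetically, ignoring any di-/tri- multipliers.
The name is 2-bromo-4,4-dimethylheptane.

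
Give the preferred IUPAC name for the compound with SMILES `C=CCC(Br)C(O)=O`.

2-bromopent-4-enoic acid

Counting along the main chain through the –COOH group and the multiple bond gives 5 carbons: the parent is pentane.
The highest-priority functional group is a carboxylic acid (terminal –COOH), so the name ends in -oic acid.
A C=C double bond in the chain gives the infix -ene-.
The numbering direction is chosen so that the carboxylic acid carbon is C-1 by definition.
This places the double bond between C-4 and C-5; a bromo group at C-2.
The name is 2-bromopent-4-enoic acid.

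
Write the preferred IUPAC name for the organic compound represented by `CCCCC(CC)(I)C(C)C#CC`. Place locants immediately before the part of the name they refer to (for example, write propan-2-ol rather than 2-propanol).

5-ethyl-5-iodo-4-methylnon-2-yne

The longest chain bearing the multiple bond is 9 carbons long (nonane).
There is one C≡C triple bond, indicated by the ending -yne.
Number the chain so that numbering from this end puts the triple bond at C-2 rather than C-7.
That gives the triple bond between C-2 and C-3; an ethyl group at C-5; an iodo group at C-5; a methyl group at C-4.
Substituent prefixes are cited in alphabetical order (multiplying prefixes like di-/tri- are ignored for ordering).
Assembling the pieces gives 5-ethyl-5-iodo-4-methylnon-2-yne.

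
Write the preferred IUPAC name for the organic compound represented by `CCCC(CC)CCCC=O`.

5-ethyloctanal

Counting along the main chain through the –CHO group gives 8 carbons: the parent is octane.
An aldehyde (terminal –CHO) is the principal characteristic group, giving the suffix -al.
Choose the numbering such that the aldehyde carbon is C-1 by definition.
This places an ethyl group at C-5.
Putting it together: 5-ethyloctanal.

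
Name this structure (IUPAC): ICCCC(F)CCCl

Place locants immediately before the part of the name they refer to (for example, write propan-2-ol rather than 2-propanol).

1-chloro-3-fluoro-6-iodohexane

The longest carbon chain is 6 atoms: the parent is hexane.
The numbering direction is chosen so that the substituent locant set {1,3,6} is lower than {1,4,6} at the first point of difference.
That gives a chloro group at C-1; a fluoro group at C-3; an iodo group at C-6.
Substituent prefixes are cited in alphabetical order (multiplying prefixes like di-/tri- are ignored for ordering).
The name is 1-chloro-3-fluoro-6-iodohexane.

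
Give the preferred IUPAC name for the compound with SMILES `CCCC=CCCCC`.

non-4-ene

The longest chain bearing the multiple bond is 9 carbons long (nonane).
A C=C double bond in the chain gives the infix -ene-.
Choose the numbering such that numbering from this end puts the double bond at C-4 rather than C-5.
With this numbering: the double bond between C-4 and C-5.
Assembling the pieces gives non-4-ene.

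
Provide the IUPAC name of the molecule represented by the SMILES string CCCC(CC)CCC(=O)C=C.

Counting along the main chain through the carbonyl and the multiple bond gives 9 carbons: the parent is nonane.
The highest-priority functional group is a ketone (C=O on an internal carbon), so the name ends in -one.
The chain contains a C=C double bond, so the unsaturation ending is -ene.
Number the chain so that numbering from this end puts the carbonyl group at C-3 rather than C-7.
That gives the carbonyl at C-3; the double bond between C-1 and C-2; an ethyl group at C-6.
Putting it together: 6-ethylnon-1-en-3-one.

6-ethylnon-1-en-3-one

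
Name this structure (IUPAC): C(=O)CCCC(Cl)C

5-chlorohexanal

The longest carbon chain that includes the –CHO group has 6 carbons, so the parent hydride is hexane.
The highest-priority functional group is an aldehyde (terminal –CHO), so the name ends in -al.
Choose the numbering such that the aldehyde carbon is C-1 by definition.
This places a chloro group at C-5.
Putting it together: 5-chlorohexanal.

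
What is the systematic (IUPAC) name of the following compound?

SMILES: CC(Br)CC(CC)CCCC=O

7-bromo-5-ethyloctanal

The longest carbon chain that includes the –CHO group has 8 carbons, so the parent hydride is octane.
The highest-priority functional group is an aldehyde (terminal –CHO), so the name ends in -al.
Choose the numbering such that the aldehyde carbon is C-1 by definition.
With this numbering: a bromo group at C-7; an ethyl group at C-5.
Substituent prefixes are cited in alphabetical order (multiplying prefixes like di-/tri- are ignored for ordering).
Assembling the pieces gives 7-bromo-5-ethyloctanal.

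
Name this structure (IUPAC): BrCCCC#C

5-bromopent-1-yne

Counting along the main chain through the multiple bond gives 5 carbons: the parent is pentane.
The chain contains a C≡C triple bond, so the unsaturation ending is -yne.
The numbering direction is chosen so that numbering from this end puts the triple bond at C-1 rather than C-4.
That gives the triple bond between C-1 and C-2; a bromo group at C-5.
Assembling the pieces gives 5-bromopent-1-yne.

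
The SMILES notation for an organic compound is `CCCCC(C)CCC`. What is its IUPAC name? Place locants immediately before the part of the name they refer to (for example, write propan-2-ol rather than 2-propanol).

The longest carbon chain is 8 atoms: the parent is octane.
Choose the numbering such that the substituent locant set {4} is lower than {5} at the first point of difference.
That gives a methyl group at C-4.
Assembling the pieces gives 4-methyloctane.

4-methyloctane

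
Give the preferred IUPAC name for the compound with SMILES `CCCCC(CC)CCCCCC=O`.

7-ethylundecanal

The longest chain bearing the –CHO group is 11 carbons long (undecane).
The principal characteristic group is an aldehyde (terminal –CHO), named with the suffix -al.
Choose the numbering such that the aldehyde carbon is C-1 by definition.
That gives an ethyl group at C-7.
The name is 7-ethylundecanal.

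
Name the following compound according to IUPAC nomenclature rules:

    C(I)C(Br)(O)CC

The longest chain bearing the –OH group is 4 carbons long (butane).
The principal characteristic group is an alcohol (–OH), named with the suffix -ol.
The numbering direction is chosen so that numbering from this end puts the hydroxyl group at C-2 rather than C-3.
With this numbering: the hydroxyl at C-2; a bromo group at C-2; an iodo group at C-1.
Substituent prefixes are cited in alphabetical order (multiplying prefixes like di-/tri- are ignored for ordering).
The name is 2-bromo-1-iodobutan-2-ol.

2-bromo-1-iodobutan-2-ol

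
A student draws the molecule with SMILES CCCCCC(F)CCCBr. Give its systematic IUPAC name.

1-bromo-4-fluorononane

The longest carbon chain is 9 atoms: the parent is nonane.
Choose the numbering such that the substituent locant set {1,4} is lower than {6,9} at the first point of difference.
With this numbering: a bromo group at C-1; a fluoro group at C-4.
The substituents are ordered alphabetically, ignoring any di-/tri- multipliers.
The name is 1-bromo-4-fluorononane.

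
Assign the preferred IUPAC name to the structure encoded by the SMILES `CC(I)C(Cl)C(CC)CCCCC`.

3-chloro-4-ethyl-2-iodononane

The longest carbon chain is 9 atoms: the parent is nonane.
Choose the numbering such that the substituent locant set {2,3,4} is lower than {6,7,8} at the first point of difference.
This places a chloro group at C-3; an ethyl group at C-4; an iodo group at C-2.
Substituent prefixes are cited in alphabetical order (multiplying prefixes like di-/tri- are ignored for ordering).
Assembling the pieces gives 3-chloro-4-ethyl-2-iodononane.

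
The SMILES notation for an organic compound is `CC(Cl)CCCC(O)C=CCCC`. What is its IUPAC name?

10-chloroundec-4-en-6-ol

The longest carbon chain that includes the –OH group and the multiple bond has 11 carbons, so the parent hydride is undecane.
An alcohol (–OH) is the principal characteristic group, giving the suffix -ol.
There is one C=C double bond, indicated by the ending -ene.
The numbering direction is chosen so that numbering from this end puts the double bond at C-4 rather than C-7.
This places the hydroxyl at C-6; the double bond between C-4 and C-5; a chloro group at C-10.
The name is 10-chloroundec-4-en-6-ol.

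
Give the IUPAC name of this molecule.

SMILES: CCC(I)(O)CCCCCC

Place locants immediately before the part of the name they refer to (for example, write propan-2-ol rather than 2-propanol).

The longest carbon chain that includes the –OH group has 9 carbons, so the parent hydride is nonane.
An alcohol (–OH) is the principal characteristic group, giving the suffix -ol.
Choose the numbering such that numbering from this end puts the hydroxyl group at C-3 rather than C-7.
With this numbering: the hydroxyl at C-3; an iodo group at C-3.
Assembling the pieces gives 3-iodononan-3-ol.

3-iodononan-3-ol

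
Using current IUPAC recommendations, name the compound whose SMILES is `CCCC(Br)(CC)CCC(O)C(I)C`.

6-bromo-6-ethyl-2-iodononan-3-ol

Counting along the main chain through the –OH group gives 9 carbons: the parent is nonane.
An alcohol (–OH) is the principal characteristic group, giving the suffix -ol.
Number the chain so that numbering from this end puts the hydroxyl group at C-3 rather than C-7.
With this numbering: the hydroxyl at C-3; a bromo group at C-6; an ethyl group at C-6; an iodo group at C-2.
Prefixes are listed alphabetically: bromo, ethyl, iodo.
The name is 6-bromo-6-ethyl-2-iodononan-3-ol.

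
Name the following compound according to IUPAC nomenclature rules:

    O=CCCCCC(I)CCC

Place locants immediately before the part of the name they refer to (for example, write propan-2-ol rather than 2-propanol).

The longest carbon chain that includes the –CHO group has 9 carbons, so the parent hydride is nonane.
The highest-priority functional group is an aldehyde (terminal –CHO), so the name ends in -al.
Choose the numbering such that the aldehyde carbon is C-1 by definition.
With this numbering: an iodo group at C-6.
The name is 6-iodononanal.

6-iodononanal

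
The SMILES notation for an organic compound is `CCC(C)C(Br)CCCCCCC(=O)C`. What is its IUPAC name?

The longest carbon chain that includes the carbonyl has 12 carbons, so the parent hydride is dodecane.
The principal characteristic group is a ketone (C=O on an internal carbon), named with the suffix -one.
Choose the numbering such that numbering from this end puts the carbonyl group at C-2 rather than C-11.
That gives the carbonyl at C-2; a bromo group at C-9; a methyl group at C-10.
Substituent prefixes are cited in alphabetical order (multiplying prefixes like di-/tri- are ignored for ordering).
The name is 9-bromo-10-methyldodecan-2-one.

9-bromo-10-methyldodecan-2-one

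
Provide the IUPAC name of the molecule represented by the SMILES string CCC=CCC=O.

hex-3-enal

Counting along the main chain through the –CHO group and the multiple bond gives 6 carbons: the parent is hexane.
The principal characteristic group is an aldehyde (terminal –CHO), named with the suffix -al.
The chain contains a C=C double bond, so the unsaturation ending is -ene.
Choose the numbering such that the aldehyde carbon is C-1 by definition.
This places the double bond between C-3 and C-4.
The name is hex-3-enal.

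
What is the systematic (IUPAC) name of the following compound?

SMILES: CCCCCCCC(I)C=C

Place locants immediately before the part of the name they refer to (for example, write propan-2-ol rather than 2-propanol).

3-iododec-1-ene

The longest chain bearing the multiple bond is 10 carbons long (decane).
A C=C double bond in the chain gives the infix -ene-.
Number the chain so that numbering from this end puts the double bond at C-1 rather than C-9.
This places the double bond between C-1 and C-2; an iodo group at C-3.
The name is 3-iododec-1-ene.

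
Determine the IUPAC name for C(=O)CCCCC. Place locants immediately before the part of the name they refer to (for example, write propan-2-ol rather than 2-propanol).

The longest carbon chain that includes the –CHO group has 6 carbons, so the parent hydride is hexane.
An aldehyde (terminal –CHO) is the principal characteristic group, giving the suffix -al.
The numbering direction is chosen so that the aldehyde carbon is C-1 by definition.
Putting it together: hexanal.

hexanal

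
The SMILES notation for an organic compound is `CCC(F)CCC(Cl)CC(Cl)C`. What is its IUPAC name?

2,4-dichloro-7-fluorononane

The longest continuous carbon chain has 9 atoms, so the parent hydride is nonane.
Choose the numbering such that the substituent locant set {2,4,7} is lower than {3,6,8} at the first point of difference.
With this numbering: chloro groups at C-2 and C-4; a fluoro group at C-7.
The substituents are ordered alphabetically, ignoring any di-/tri- multipliers.
Putting it together: 2,4-dichloro-7-fluorononane.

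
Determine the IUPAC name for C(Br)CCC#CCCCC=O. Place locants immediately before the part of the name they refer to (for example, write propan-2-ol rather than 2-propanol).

9-bromonon-5-ynal

Counting along the main chain through the –CHO group and the multiple bond gives 9 carbons: the parent is nonane.
An aldehyde (terminal –CHO) is the principal characteristic group, giving the suffix -al.
There is one C≡C triple bond, indicated by the ending -yne.
Number the chain so that the aldehyde carbon is C-1 by definition.
With this numbering: the triple bond between C-5 and C-6; a bromo group at C-9.
Assembling the pieces gives 9-bromonon-5-ynal.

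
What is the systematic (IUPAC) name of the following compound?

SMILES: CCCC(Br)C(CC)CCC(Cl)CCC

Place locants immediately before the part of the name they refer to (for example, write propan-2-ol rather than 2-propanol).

4-bromo-8-chloro-5-ethylundecane

The longest continuous carbon chain has 11 atoms, so the parent hydride is undecane.
Choose the numbering such that the substituent locant set {4,5,8} is lower than {4,7,8} at the first point of difference.
With this numbering: a bromo group at C-4; a chloro group at C-8; an ethyl group at C-5.
The substituents are ordered alphabetically, ignoring any di-/tri- multipliers.
The name is 4-bromo-8-chloro-5-ethylundecane.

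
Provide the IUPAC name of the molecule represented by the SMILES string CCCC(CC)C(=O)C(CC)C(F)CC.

4,6-diethyl-3-fluorononan-5-one

The longest carbon chain that includes the carbonyl has 9 carbons, so the parent hydride is nonane.
The principal characteristic group is a ketone (C=O on an internal carbon), named with the suffix -one.
Number the chain so that the substituent locant set {3,4,6} is lower than {4,6,7} at the first point of difference.
This places the carbonyl at C-5; ethyl groups at C-4 and C-6; a fluoro group at C-3.
Substituent prefixes are cited in alphabetical order (multiplying prefixes like di-/tri- are ignored for ordering).
The name is 4,6-diethyl-3-fluorononan-5-one.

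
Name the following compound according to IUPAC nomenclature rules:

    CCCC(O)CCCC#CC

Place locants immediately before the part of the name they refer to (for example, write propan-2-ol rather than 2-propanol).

dec-8-yn-4-ol

Counting along the main chain through the –OH group and the multiple bond gives 10 carbons: the parent is decane.
An alcohol (–OH) is the principal characteristic group, giving the suffix -ol.
There is one C≡C triple bond, indicated by the ending -yne.
The numbering direction is chosen so that numbering from this end puts the hydroxyl group at C-4 rather than C-7.
That gives the hydroxyl at C-4; the triple bond between C-8 and C-9.
The name is dec-8-yn-4-ol.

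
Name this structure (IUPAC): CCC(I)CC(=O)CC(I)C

The longest carbon chain that includes the carbonyl has 8 carbons, so the parent hydride is octane.
A ketone (C=O on an internal carbon) is the principal characteristic group, giving the suffix -one.
The numbering direction is chosen so that numbering from this end puts the carbonyl group at C-4 rather than C-5.
This places the carbonyl at C-4; iodo groups at C-2 and C-6.
Assembling the pieces gives 2,6-diiodooctan-4-one.

2,6-diiodooctan-4-one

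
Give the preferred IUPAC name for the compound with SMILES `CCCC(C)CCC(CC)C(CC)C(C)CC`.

4,5-diethyl-3,8-dimethylundecane

The longest continuous carbon chain has 11 atoms, so the parent hydride is undecane.
Choose the numbering such that the substituent locant set {3,4,5,8} is lower than {4,7,8,9} at the first point of difference.
With this numbering: ethyl groups at C-4 and C-5; methyl groups at C-3 and C-8.
Prefixes are listed alphabetically: ethyl, methyl.
Assembling the pieces gives 4,5-diethyl-3,8-dimethylundecane.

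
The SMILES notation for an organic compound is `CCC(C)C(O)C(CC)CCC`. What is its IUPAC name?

The longest chain bearing the –OH group is 8 carbons long (octane).
The principal characteristic group is an alcohol (–OH), named with the suffix -ol.
Choose the numbering such that numbering from this end puts the hydroxyl group at C-4 rather than C-5.
With this numbering: the hydroxyl at C-4; an ethyl group at C-5; a methyl group at C-3.
Prefixes are listed alphabetically: ethyl, methyl.
Assembling the pieces gives 5-ethyl-3-methyloctan-4-ol.

5-ethyl-3-methyloctan-4-ol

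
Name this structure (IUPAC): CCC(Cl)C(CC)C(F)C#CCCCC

9-chloro-8-ethyl-7-fluoroundec-5-yne

Counting along the main chain through the multiple bond gives 11 carbons: the parent is undecane.
The chain contains a C≡C triple bond, so the unsaturation ending is -yne.
Number the chain so that numbering from this end puts the triple bond at C-5 rather than C-6.
This places the triple bond between C-5 and C-6; a chloro group at C-9; an ethyl group at C-8; a fluoro group at C-7.
Substituent prefixes are cited in alphabetical order (multiplying prefixes like di-/tri- are ignored for ordering).
Assembling the pieces gives 9-chloro-8-ethyl-7-fluoroundec-5-yne.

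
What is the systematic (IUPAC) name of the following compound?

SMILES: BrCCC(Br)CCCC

1,3-dibromoheptane

The longest continuous carbon chain has 7 atoms, so the parent hydride is heptane.
The numbering direction is chosen so that the substituent locant set {1,3} is lower than {5,7} at the first point of difference.
This places bromo groups at C-1 and C-3.
Putting it together: 1,3-dibromoheptane.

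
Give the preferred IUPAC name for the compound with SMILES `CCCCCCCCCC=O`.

decanal

Counting along the main chain through the –CHO group gives 10 carbons: the parent is decane.
The highest-priority functional group is an aldehyde (terminal –CHO), so the name ends in -al.
Number the chain so that the aldehyde carbon is C-1 by definition.
Assembling the pieces gives decanal.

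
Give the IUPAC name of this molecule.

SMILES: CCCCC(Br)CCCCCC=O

7-bromoundecanal

Counting along the main chain through the –CHO group gives 11 carbons: the parent is undecane.
The highest-priority functional group is an aldehyde (terminal –CHO), so the name ends in -al.
Number the chain so that the aldehyde carbon is C-1 by definition.
This places a bromo group at C-7.
Assembling the pieces gives 7-bromoundecanal.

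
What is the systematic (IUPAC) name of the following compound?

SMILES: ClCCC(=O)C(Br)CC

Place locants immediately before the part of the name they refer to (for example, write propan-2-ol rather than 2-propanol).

The longest chain bearing the carbonyl is 6 carbons long (hexane).
The principal characteristic group is a ketone (C=O on an internal carbon), named with the suffix -one.
The numbering direction is chosen so that numbering from this end puts the carbonyl group at C-3 rather than C-4.
This places the carbonyl at C-3; a bromo group at C-4; a chloro group at C-1.
Prefixes are listed alphabetically: bromo, chloro.
Putting it together: 4-bromo-1-chlorohexan-3-one.

4-bromo-1-chlorohexan-3-one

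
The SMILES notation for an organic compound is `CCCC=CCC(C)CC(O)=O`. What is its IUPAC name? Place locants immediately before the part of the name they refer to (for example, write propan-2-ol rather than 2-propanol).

Counting along the main chain through the –COOH group and the multiple bond gives 9 carbons: the parent is nonane.
The highest-priority functional group is a carboxylic acid (terminal –COOH), so the name ends in -oic acid.
There is one C=C double bond, indicated by the ending -ene.
Number the chain so that the carboxylic acid carbon is C-1 by definition.
This places the double bond between C-5 and C-6; a methyl group at C-3.
The name is 3-methylnon-5-enoic acid.

3-methylnon-5-enoic acid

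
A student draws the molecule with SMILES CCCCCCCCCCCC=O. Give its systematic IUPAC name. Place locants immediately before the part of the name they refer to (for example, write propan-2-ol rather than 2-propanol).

dodecanal

The longest chain bearing the –CHO group is 12 carbons long (dodecane).
An aldehyde (terminal –CHO) is the principal characteristic group, giving the suffix -al.
Number the chain so that the aldehyde carbon is C-1 by definition.
Assembling the pieces gives dodecanal.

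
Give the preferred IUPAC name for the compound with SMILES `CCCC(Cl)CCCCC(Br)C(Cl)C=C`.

Counting along the main chain through the multiple bond gives 12 carbons: the parent is dodecane.
A C=C double bond in the chain gives the infix -ene-.
The numbering direction is chosen so that numbering from this end puts the double bond at C-1 rather than C-11.
This places the double bond between C-1 and C-2; a bromo group at C-4; chloro groups at C-3 and C-9.
Prefixes are listed alphabetically: bromo, chloro.
Putting it together: 4-bromo-3,9-dichlorododec-1-ene.

4-bromo-3,9-dichlorododec-1-ene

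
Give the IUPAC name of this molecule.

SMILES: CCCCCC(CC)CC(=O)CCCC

7-ethyldodecan-5-one

The longest carbon chain that includes the carbonyl has 12 carbons, so the parent hydride is dodecane.
The highest-priority functional group is a ketone (C=O on an internal carbon), so the name ends in -one.
The numbering direction is chosen so that numbering from this end puts the carbonyl group at C-5 rather than C-8.
That gives the carbonyl at C-5; an ethyl group at C-7.
Assembling the pieces gives 7-ethyldodecan-5-one.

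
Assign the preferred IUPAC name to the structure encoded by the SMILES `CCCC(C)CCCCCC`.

The longest carbon chain is 10 atoms: the parent is decane.
The numbering direction is chosen so that the substituent locant set {4} is lower than {7} at the first point of difference.
That gives a methyl group at C-4.
The name is 4-methyldecane.

4-methyldecane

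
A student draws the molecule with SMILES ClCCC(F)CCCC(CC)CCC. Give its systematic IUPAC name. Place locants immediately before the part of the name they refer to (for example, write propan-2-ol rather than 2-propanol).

The parent chain contains 10 carbons (decane).
Choose the numbering such that the substituent locant set {1,3,7} is lower than {4,8,10} at the first point of difference.
That gives a chloro group at C-1; an ethyl group at C-7; a fluoro group at C-3.
Prefixes are listed alphabetically: chloro, ethyl, fluoro.
Putting it together: 1-chloro-7-ethyl-3-fluorodecane.

1-chloro-7-ethyl-3-fluorodecane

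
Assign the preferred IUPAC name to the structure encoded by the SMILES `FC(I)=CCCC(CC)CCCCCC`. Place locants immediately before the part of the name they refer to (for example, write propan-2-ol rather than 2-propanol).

Counting along the main chain through the multiple bond gives 11 carbons: the parent is undecane.
There is one C=C double bond, indicated by the ending -ene.
Number the chain so that numbering from this end puts the double bond at C-1 rather than C-10.
This places the double bond between C-1 and C-2; an ethyl group at C-5; a fluoro group at C-1; an iodo group at C-1.
Substituent prefixes are cited in alphabetical order (multiplying prefixes like di-/tri- are ignored for ordering).
The name is 5-ethyl-1-fluoro-1-iodoundec-1-ene.

5-ethyl-1-fluoro-1-iodoundec-1-ene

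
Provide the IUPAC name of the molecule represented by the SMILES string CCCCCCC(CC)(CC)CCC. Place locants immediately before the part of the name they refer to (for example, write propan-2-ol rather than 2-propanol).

The longest continuous carbon chain has 10 atoms, so the parent hydride is decane.
Choose the numbering such that the substituent locant set {4,4} is lower than {7,7} at the first point of difference.
That gives two ethyl groups at C-4.
Assembling the pieces gives 4,4-diethyldecane.

4,4-diethyldecane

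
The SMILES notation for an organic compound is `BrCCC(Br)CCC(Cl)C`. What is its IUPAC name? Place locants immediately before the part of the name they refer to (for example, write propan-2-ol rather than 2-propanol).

1,3-dibromo-6-chloroheptane

The longest carbon chain is 7 atoms: the parent is heptane.
Number the chain so that the substituent locant set {1,3,6} is lower than {2,5,7} at the first point of difference.
This places bromo groups at C-1 and C-3; a chloro group at C-6.
Prefixes are listed alphabetically: bromo, chloro.
The name is 1,3-dibromo-6-chloroheptane.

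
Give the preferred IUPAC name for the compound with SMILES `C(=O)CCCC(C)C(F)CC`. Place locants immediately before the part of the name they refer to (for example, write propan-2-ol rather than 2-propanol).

The longest chain bearing the –CHO group is 8 carbons long (octane).
The highest-priority functional group is an aldehyde (terminal –CHO), so the name ends in -al.
Number the chain so that the aldehyde carbon is C-1 by definition.
With this numbering: a fluoro group at C-6; a methyl group at C-5.
The substituents are ordered alphabetically, ignoring any di-/tri- multipliers.
The name is 6-fluoro-5-methyloctanal.

6-fluoro-5-methyloctanal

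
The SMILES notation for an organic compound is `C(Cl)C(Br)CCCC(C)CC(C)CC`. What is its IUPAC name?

The longest carbon chain is 10 atoms: the parent is decane.
Choose the numbering such that the substituent locant set {1,2,6,8} is lower than {3,5,9,10} at the first point of difference.
This places a bromo group at C-2; a chloro group at C-1; methyl groups at C-6 and C-8.
Prefixes are listed alphabetically: bromo, chloro, methyl.
Putting it together: 2-bromo-1-chloro-6,8-dimethyldecane.

2-bromo-1-chloro-6,8-dimethyldecane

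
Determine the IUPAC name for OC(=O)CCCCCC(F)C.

7-fluorooctanoic acid

The longest chain bearing the –COOH group is 8 carbons long (octane).
The principal characteristic group is a carboxylic acid (terminal –COOH), named with the suffix -oic acid.
The numbering direction is chosen so that the carboxylic acid carbon is C-1 by definition.
This places a fluoro group at C-7.
Putting it together: 7-fluorooctanoic acid.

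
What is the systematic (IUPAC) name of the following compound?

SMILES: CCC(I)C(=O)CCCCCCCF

The longest chain bearing the carbonyl is 11 carbons long (undecane).
A ketone (C=O on an internal carbon) is the principal characteristic group, giving the suffix -one.
Choose the numbering such that numbering from this end puts the carbonyl group at C-4 rather than C-8.
With this numbering: the carbonyl at C-4; a fluoro group at C-11; an iodo group at C-3.
Substituent prefixes are cited in alphabetical order (multiplying prefixes like di-/tri- are ignored for ordering).
Assembling the pieces gives 11-fluoro-3-iodoundecan-4-one.

11-fluoro-3-iodoundecan-4-one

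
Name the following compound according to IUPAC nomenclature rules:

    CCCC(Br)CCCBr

The longest carbon chain is 7 atoms: the parent is heptane.
Number the chain so that the substituent locant set {1,4} is lower than {4,7} at the first point of difference.
With this numbering: bromo groups at C-1 and C-4.
The name is 1,4-dibromoheptane.

1,4-dibromoheptane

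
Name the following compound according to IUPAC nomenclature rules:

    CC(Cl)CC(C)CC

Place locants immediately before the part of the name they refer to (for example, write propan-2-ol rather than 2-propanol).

The longest carbon chain is 6 atoms: the parent is hexane.
Number the chain so that the substituent locant set {2,4} is lower than {3,5} at the first point of difference.
With this numbering: a chloro group at C-2; a methyl group at C-4.
Prefixes are listed alphabetically: chloro, methyl.
Assembling the pieces gives 2-chloro-4-methylhexane.

2-chloro-4-methylhexane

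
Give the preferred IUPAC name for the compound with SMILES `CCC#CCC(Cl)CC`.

6-chlorooct-3-yne

The longest chain bearing the multiple bond is 8 carbons long (octane).
A C≡C triple bond in the chain gives the infix -yne-.
The numbering direction is chosen so that numbering from this end puts the triple bond at C-3 rather than C-5.
That gives the triple bond between C-3 and C-4; a chloro group at C-6.
Putting it together: 6-chlorooct-3-yne.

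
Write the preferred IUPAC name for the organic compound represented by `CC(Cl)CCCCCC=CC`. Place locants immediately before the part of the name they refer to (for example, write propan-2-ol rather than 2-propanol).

The longest carbon chain that includes the multiple bond has 10 carbons, so the parent hydride is decane.
The chain contains a C=C double bond, so the unsaturation ending is -ene.
The numbering direction is chosen so that numbering from this end puts the double bond at C-2 rather than C-8.
This places the double bond between C-2 and C-3; a chloro group at C-9.
The name is 9-chlorodec-2-ene.

9-chlorodec-2-ene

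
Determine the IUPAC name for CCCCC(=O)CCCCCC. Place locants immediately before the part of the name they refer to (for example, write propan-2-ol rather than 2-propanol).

Counting along the main chain through the carbonyl gives 11 carbons: the parent is undecane.
The highest-priority functional group is a ketone (C=O on an internal carbon), so the name ends in -one.
Choose the numbering such that numbering from this end puts the carbonyl group at C-5 rather than C-7.
With this numbering: the carbonyl at C-5.
The name is undecan-5-one.

undecan-5-one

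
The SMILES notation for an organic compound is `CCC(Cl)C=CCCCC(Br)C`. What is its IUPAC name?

9-bromo-3-chlorodec-4-ene

Counting along the main chain through the multiple bond gives 10 carbons: the parent is decane.
The chain contains a C=C double bond, so the unsaturation ending is -ene.
Choose the numbering such that numbering from this end puts the double bond at C-4 rather than C-6.
With this numbering: the double bond between C-4 and C-5; a bromo group at C-9; a chloro group at C-3.
Prefixes are listed alphabetically: bromo, chloro.
Assembling the pieces gives 9-bromo-3-chlorodec-4-ene.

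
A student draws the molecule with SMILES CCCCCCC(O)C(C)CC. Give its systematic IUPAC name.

The longest chain bearing the –OH group is 10 carbons long (decane).
The principal characteristic group is an alcohol (–OH), named with the suffix -ol.
The numbering direction is chosen so that numbering from this end puts the hydroxyl group at C-4 rather than C-7.
This places the hydroxyl at C-4; a methyl group at C-3.
Putting it together: 3-methyldecan-4-ol.

3-methyldecan-4-ol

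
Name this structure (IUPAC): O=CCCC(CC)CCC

4-ethylheptanal

The longest carbon chain that includes the –CHO group has 7 carbons, so the parent hydride is heptane.
The highest-priority functional group is an aldehyde (terminal –CHO), so the name ends in -al.
The numbering direction is chosen so that the aldehyde carbon is C-1 by definition.
That gives an ethyl group at C-4.
Assembling the pieces gives 4-ethylheptanal.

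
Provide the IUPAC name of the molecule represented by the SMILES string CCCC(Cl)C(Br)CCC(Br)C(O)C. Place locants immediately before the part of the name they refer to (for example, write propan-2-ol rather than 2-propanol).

The longest chain bearing the –OH group is 10 carbons long (decane).
An alcohol (–OH) is the principal characteristic group, giving the suffix -ol.
The numbering direction is chosen so that numbering from this end puts the hydroxyl group at C-2 rather than C-9.
With this numbering: the hydroxyl at C-2; bromo groups at C-3 and C-6; a chloro group at C-7.
The substituents are ordered alphabetically, ignoring any di-/tri- multipliers.
Assembling the pieces gives 3,6-dibromo-7-chlorodecan-2-ol.

3,6-dibromo-7-chlorodecan-2-ol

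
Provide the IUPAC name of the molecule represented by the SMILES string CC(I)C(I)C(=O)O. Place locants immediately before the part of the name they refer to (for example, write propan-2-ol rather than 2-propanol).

2,3-diiodobutanoic acid

The longest chain bearing the –COOH group is 4 carbons long (butane).
The highest-priority functional group is a carboxylic acid (terminal –COOH), so the name ends in -oic acid.
Number the chain so that the carboxylic acid carbon is C-1 by definition.
With this numbering: iodo groups at C-2 and C-3.
The name is 2,3-diiodobutanoic acid.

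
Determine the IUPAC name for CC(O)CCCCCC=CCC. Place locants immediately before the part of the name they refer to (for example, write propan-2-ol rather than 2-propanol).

undec-8-en-2-ol

Counting along the main chain through the –OH group and the multiple bond gives 11 carbons: the parent is undecane.
An alcohol (–OH) is the principal characteristic group, giving the suffix -ol.
The chain contains a C=C double bond, so the unsaturation ending is -ene.
The numbering direction is chosen so that numbering from this end puts the hydroxyl group at C-2 rather than C-10.
This places the hydroxyl at C-2; the double bond between C-8 and C-9.
Putting it together: undec-8-en-2-ol.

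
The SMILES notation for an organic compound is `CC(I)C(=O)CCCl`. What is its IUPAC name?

1-chloro-4-iodopentan-3-one

The longest carbon chain that includes the carbonyl has 5 carbons, so the parent hydride is pentane.
The principal characteristic group is a ketone (C=O on an internal carbon), named with the suffix -one.
The numbering direction is chosen so that the substituent locant set {1,4} is lower than {2,5} at the first point of difference.
This places the carbonyl at C-3; a chloro group at C-1; an iodo group at C-4.
Prefixes are listed alphabetically: chloro, iodo.
The name is 1-chloro-4-iodopentan-3-one.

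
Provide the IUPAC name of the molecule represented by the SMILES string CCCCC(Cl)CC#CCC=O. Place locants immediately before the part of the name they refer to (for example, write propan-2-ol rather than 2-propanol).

6-chlorodec-3-ynal

Counting along the main chain through the –CHO group and the multiple bond gives 10 carbons: the parent is decane.
The principal characteristic group is an aldehyde (terminal –CHO), named with the suffix -al.
A C≡C triple bond in the chain gives the infix -yne-.
Number the chain so that the aldehyde carbon is C-1 by definition.
This places the triple bond between C-3 and C-4; a chloro group at C-6.
Putting it together: 6-chlorodec-3-ynal.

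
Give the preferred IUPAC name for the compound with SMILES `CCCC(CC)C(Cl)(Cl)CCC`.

4,4-dichloro-5-ethyloctane

The parent chain contains 8 carbons (octane).
Choose the numbering such that the substituent locant set {4,4,5} is lower than {4,5,5} at the first point of difference.
With this numbering: two chloro groups at C-4; an ethyl group at C-5.
Prefixes are listed alphabetically: chloro, ethyl.
Putting it together: 4,4-dichloro-5-ethyloctane.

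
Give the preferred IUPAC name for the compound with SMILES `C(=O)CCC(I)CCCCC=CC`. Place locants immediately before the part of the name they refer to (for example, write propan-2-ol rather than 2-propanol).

Counting along the main chain through the –CHO group and the multiple bond gives 11 carbons: the parent is undecane.
An aldehyde (terminal –CHO) is the principal characteristic group, giving the suffix -al.
The chain contains a C=C double bond, so the unsaturation ending is -ene.
Number the chain so that the aldehyde carbon is C-1 by definition.
With this numbering: the double bond between C-9 and C-10; an iodo group at C-4.
Assembling the pieces gives 4-iodoundec-9-enal.

4-iodoundec-9-enal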